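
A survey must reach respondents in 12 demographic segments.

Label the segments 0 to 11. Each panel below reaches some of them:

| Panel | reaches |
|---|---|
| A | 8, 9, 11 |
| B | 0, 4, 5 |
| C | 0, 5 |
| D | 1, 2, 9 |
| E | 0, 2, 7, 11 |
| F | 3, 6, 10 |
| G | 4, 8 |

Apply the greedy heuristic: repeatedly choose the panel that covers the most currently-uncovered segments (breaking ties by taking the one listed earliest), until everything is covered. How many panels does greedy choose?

5

Greedy: pick E (covers 4 new) → pick F (covers 3 new) → pick A (covers 2 new) → pick B (covers 2 new) → pick D (covers 1 new). Total picks: 5.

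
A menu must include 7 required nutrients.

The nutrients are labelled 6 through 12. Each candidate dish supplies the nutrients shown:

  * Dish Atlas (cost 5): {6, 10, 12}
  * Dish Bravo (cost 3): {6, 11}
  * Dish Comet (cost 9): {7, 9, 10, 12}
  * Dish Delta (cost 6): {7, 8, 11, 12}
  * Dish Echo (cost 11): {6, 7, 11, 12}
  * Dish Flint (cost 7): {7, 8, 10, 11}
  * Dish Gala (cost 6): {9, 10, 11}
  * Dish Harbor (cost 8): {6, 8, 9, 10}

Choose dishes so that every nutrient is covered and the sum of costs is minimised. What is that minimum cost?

14

Delta, Harbor together cover every nutrient (Delta ∪ Harbor = {6, 7, 8, 9, 10, 11, 12}); total cost 6 + 8 = 14.
The greedy pick Bravo, Delta, Gala costs 15; no covering selection beats 14.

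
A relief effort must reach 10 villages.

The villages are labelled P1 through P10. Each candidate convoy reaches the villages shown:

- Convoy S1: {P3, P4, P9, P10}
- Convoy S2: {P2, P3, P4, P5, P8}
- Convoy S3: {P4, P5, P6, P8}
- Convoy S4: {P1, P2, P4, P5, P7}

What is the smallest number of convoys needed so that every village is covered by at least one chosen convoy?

3

S1 and S3 and S4 together: S1 ∪ S3 ∪ S4 = {P1, P2, P3, P4, P5, P6, P7, P8, P9, P10} — every village is covered.
Only S4 contains P1, so S4 is forced; the remaining 5 villages need at least 2 more convoys (each remaining convoy adds at most 3) — so at least 3 convoys are needed, and 3 is optimal.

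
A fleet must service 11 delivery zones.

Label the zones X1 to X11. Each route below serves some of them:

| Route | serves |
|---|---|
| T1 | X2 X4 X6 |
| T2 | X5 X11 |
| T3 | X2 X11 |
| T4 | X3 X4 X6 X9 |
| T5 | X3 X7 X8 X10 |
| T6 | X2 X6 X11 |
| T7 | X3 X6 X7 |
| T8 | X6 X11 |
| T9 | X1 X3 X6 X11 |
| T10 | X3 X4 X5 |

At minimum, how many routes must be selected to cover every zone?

Take {T1, T2, T4, T5, T9}. Their union is {X1, X2, X3, X4, X5, X6, X7, X8, X9, X10, X11}, which is all 11 zones.
No 4 of the 10 routes cover everything (all 210 combinations miss at least one zone), so 5 is optimal.

5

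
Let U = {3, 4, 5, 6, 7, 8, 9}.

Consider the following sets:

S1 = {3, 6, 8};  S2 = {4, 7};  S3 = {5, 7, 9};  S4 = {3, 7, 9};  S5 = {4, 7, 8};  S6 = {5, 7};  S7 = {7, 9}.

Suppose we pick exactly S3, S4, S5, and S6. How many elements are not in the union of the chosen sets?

Union of S3, S4, S5, S6 = {3, 4, 5, 7, 8, 9}.
Not covered: 6 — 1 element.

1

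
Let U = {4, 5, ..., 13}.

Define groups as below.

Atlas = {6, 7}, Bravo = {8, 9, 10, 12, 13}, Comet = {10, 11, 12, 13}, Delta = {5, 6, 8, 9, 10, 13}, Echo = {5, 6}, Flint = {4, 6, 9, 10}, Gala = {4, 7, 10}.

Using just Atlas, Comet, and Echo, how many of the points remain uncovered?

3

Union of Atlas, Comet, Echo = {5, 6, 7, 10, 11, 12, 13}.
Not covered: 4, 8, 9 — 3 points.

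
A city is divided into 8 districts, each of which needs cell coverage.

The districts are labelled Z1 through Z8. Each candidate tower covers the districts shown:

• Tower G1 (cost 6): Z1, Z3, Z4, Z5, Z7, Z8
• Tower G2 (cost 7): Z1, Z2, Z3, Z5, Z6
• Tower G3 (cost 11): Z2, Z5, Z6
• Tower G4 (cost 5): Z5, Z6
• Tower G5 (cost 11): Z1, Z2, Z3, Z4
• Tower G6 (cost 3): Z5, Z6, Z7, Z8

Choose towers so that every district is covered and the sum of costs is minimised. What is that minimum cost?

G1, G2 together cover every district (G1 ∪ G2 = {Z1, Z2, Z3, Z4, Z5, Z6, Z7, Z8}); total cost 6 + 7 = 13.
The greedy pick G6, G1, G2 costs 16; no covering selection beats 13.

13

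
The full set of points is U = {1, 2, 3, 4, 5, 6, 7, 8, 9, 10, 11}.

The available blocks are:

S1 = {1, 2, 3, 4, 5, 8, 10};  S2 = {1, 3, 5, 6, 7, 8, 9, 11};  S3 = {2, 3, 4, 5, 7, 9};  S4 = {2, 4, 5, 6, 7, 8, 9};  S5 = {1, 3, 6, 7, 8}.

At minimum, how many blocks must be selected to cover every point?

2

S1 and S2 together: S1 ∪ S2 = {1, 2, 3, 4, 5, 6, 7, 8, 9, 10, 11} — every point is covered.
No single block has all 11 points (the largest, S2, has 8), so 2 is optimal.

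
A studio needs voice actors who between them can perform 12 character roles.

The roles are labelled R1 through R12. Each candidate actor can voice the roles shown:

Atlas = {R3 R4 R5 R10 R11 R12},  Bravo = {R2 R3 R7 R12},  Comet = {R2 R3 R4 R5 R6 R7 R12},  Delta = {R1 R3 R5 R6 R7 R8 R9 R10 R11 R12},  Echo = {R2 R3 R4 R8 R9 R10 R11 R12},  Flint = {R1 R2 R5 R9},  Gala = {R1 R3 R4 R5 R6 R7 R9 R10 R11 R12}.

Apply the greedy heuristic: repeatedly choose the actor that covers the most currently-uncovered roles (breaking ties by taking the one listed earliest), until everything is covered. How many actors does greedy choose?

Greedy: pick Delta (covers 10 new) → pick Comet (covers 2 new). Total picks: 2.

2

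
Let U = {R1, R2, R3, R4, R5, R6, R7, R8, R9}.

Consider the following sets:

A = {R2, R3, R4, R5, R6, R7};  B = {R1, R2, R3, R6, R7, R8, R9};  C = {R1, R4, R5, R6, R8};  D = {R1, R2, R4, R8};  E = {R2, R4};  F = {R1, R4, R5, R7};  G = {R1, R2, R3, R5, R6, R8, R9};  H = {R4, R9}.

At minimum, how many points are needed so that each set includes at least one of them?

Take T = {R4, R9}. Each listed set contains at least one of these, so T is a hitting set of size 2.
No single point lies in every set, so at least 2 are needed and 2 is optimal.

2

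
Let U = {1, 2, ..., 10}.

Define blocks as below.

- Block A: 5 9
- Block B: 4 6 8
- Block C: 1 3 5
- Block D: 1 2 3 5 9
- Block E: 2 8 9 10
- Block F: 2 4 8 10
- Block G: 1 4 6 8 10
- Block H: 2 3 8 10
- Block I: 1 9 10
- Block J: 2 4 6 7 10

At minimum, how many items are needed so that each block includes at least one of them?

3

The 3 items {5, 8, 10} hit every block.
No choice of 2 items meets every block, so 3 is the minimum.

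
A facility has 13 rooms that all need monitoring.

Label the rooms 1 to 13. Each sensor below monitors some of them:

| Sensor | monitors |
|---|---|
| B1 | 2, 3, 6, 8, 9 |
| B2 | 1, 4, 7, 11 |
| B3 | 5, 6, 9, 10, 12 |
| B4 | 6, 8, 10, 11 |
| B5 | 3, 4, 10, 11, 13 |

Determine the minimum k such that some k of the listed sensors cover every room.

4

B1 and B2 and B3 and B5 together: B1 ∪ B2 ∪ B3 ∪ B5 = {1, 2, 3, 4, 5, 6, 7, 8, 9, 10, 11, 12, 13} — every room is covered.
No 3 of the 5 sensors cover everything (all 10 combinations miss at least one room), so 4 is optimal.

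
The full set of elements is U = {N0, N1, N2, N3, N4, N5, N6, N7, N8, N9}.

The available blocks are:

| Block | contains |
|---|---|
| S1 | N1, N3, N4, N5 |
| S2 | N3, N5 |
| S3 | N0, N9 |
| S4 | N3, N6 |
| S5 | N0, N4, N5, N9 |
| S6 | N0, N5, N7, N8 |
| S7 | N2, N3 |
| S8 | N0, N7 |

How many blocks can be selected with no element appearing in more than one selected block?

S2, S3 are pairwise disjoint (S2={N3,N5}; S3={N0,N9}).
Every remaining block overlaps one of these, and no 3 of the listed blocks are pairwise disjoint, so 2 is the maximum.

2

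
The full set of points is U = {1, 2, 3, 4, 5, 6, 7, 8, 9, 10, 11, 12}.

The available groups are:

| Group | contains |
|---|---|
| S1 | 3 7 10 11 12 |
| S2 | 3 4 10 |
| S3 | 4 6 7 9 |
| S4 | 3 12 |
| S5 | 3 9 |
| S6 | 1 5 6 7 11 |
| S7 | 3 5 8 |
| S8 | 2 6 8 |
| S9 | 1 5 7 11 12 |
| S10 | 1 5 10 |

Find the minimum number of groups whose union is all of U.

4

S1 and S3 and S6 and S8 together: S1 ∪ S3 ∪ S6 ∪ S8 = {1, 2, 3, 4, 5, 6, 7, 8, 9, 10, 11, 12} — every point is covered.
No 3 of the 10 groups cover everything (all 120 combinations miss at least one point), so 4 is optimal.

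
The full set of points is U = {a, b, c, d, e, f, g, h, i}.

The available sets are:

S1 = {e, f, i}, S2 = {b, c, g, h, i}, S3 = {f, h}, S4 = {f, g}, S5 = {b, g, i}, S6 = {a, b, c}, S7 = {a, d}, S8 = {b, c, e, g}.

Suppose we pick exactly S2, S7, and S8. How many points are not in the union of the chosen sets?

1

Union of S2, S7, S8 = {a, b, c, d, e, g, h, i}.
Not covered: f — 1 point.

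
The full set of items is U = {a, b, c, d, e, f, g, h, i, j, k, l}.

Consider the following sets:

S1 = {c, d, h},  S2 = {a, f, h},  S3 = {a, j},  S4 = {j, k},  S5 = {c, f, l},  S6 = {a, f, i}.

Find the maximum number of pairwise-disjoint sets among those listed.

S1, S4, S6 are pairwise disjoint (S1={c,d,h}; S4={j,k}; S6={a,f,i}).
Every remaining set overlaps one of these, and no 4 of the listed sets are pairwise disjoint, so 3 is the maximum.

3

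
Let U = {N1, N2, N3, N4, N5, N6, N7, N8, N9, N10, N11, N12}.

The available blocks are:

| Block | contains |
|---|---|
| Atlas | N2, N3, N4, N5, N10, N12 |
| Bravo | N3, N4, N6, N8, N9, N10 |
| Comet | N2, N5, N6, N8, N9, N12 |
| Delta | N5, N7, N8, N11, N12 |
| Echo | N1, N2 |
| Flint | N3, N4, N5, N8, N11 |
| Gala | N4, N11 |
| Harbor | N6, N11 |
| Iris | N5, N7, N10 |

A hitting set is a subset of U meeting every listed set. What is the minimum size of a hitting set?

H = {N2, N10, N11} meets every block (each contains at least one member of H), and |H| = 3.
The blocks Echo, Harbor, Iris are pairwise disjoint, so any hitting set needs a separate element for each — at least 3. Hence 3 is optimal.

3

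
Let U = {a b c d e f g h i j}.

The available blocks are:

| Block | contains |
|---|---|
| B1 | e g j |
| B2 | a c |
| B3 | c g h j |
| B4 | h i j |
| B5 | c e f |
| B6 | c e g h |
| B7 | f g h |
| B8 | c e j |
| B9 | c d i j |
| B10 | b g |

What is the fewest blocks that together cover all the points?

5

B2, B3, B5, B9, and B10 cover everything between them: the union {a, b, c, d, e, f, g, h, i, j} is all of U.
No 4 of the 10 blocks cover everything (all 210 combinations miss at least one point), so 5 is optimal.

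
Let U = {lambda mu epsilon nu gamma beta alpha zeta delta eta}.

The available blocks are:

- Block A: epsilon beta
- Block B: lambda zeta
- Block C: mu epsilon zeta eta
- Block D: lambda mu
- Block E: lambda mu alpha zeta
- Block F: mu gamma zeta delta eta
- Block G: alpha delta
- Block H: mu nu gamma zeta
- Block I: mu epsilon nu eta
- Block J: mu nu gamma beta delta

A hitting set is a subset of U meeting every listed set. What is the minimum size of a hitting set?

Take T = {lambda, mu, beta, alpha}. Each listed block contains at least one of these, so T is a hitting set of size 4.
No choice of 3 items meets every block, so 4 is the minimum.

4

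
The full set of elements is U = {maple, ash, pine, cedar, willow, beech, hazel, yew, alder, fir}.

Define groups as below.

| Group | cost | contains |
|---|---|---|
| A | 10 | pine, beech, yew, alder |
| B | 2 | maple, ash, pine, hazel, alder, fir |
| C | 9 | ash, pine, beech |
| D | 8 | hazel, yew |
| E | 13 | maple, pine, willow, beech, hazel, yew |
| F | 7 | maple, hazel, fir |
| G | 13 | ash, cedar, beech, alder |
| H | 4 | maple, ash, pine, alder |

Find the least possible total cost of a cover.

28

B, E, G together cover every element (B ∪ E ∪ G = {maple, ash, pine, cedar, willow, beech, hazel, yew, alder, fir}); total cost 2 + 13 + 13 = 28.
No covering selection has total cost below 28.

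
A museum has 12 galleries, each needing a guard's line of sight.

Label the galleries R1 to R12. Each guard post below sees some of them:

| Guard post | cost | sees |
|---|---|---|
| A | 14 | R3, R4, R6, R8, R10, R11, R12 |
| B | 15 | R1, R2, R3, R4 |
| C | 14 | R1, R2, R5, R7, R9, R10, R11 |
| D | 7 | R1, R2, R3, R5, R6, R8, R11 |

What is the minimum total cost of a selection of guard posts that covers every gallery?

28

A, C together cover every gallery (A ∪ C = {R1, R2, R3, R4, R5, R6, R7, R8, R9, R10, R11, R12}); total cost 14 + 14 = 28.
The greedy pick D, A, C costs 35; no covering selection beats 28.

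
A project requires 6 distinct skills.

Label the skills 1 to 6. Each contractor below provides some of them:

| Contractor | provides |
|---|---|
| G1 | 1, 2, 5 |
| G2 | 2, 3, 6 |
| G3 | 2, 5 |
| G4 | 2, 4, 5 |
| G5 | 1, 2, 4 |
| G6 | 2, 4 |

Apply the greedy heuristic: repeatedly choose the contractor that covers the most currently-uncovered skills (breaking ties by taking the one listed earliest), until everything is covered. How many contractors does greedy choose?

Greedy: pick G1 (covers 3 new) → pick G2 (covers 2 new) → pick G4 (covers 1 new). Total picks: 3.

3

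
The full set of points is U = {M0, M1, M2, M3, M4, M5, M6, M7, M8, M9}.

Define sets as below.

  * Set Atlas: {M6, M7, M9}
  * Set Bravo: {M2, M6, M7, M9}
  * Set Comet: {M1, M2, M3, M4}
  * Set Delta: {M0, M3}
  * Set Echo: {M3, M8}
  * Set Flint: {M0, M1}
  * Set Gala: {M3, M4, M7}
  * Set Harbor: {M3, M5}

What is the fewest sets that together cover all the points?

5

Bravo and Comet and Delta and Echo and Harbor together: Bravo ∪ Comet ∪ Delta ∪ Echo ∪ Harbor = {M0, M1, M2, M3, M4, M5, M6, M7, M8, M9} — every point is covered.
No 4 of the 8 sets cover everything (all 70 combinations miss at least one point), so 5 is optimal.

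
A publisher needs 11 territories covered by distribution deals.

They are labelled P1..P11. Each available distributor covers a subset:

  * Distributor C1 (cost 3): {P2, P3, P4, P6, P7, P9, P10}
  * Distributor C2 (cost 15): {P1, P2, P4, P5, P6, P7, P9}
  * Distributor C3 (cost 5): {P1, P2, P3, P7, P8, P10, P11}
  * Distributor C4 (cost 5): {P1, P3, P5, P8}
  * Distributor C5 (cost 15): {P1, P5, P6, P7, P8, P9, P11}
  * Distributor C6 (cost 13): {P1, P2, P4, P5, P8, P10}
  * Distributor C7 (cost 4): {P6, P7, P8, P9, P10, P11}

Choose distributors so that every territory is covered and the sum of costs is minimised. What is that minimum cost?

12

C1, C4, C7 together cover every territory (C1 ∪ C4 ∪ C7 = {P1, P2, P3, P4, P5, P6, P7, P8, P9, P10, P11}); total cost 3 + 5 + 4 = 12.
The greedy pick C1, C3, C4 costs 13; no covering selection beats 12.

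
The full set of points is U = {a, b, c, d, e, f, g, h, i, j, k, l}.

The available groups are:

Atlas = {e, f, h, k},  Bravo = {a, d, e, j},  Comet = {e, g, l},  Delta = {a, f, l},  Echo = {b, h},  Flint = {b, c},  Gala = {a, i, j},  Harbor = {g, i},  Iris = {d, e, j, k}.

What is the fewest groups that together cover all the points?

5

Take {Delta, Echo, Flint, Harbor, Iris}. Their union is {a, b, c, d, e, f, g, h, i, j, k, l}, which is all 12 points.
No 4 of the 9 groups cover everything (all 126 combinations miss at least one point), so 5 is optimal.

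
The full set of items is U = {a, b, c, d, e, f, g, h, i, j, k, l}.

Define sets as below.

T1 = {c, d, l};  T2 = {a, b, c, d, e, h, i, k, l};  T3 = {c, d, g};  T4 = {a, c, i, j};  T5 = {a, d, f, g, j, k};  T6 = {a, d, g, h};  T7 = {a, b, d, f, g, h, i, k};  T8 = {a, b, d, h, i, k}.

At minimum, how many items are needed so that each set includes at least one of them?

2

The 2 items {d, j} hit every set.
No single item lies in every set, so at least 2 are needed and 2 is optimal.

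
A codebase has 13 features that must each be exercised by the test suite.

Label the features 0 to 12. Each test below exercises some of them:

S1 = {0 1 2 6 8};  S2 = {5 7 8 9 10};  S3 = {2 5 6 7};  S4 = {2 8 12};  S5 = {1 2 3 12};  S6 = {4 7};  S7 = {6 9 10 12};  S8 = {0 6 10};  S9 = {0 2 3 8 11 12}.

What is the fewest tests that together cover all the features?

4

Take {S1, S2, S6, S9}. Their union is {0, 1, 2, 3, 4, 5, 6, 7, 8, 9, 10, 11, 12}, which is all 13 features.
No 3 of the 9 tests cover everything (all 84 combinations miss at least one feature), so 4 is optimal.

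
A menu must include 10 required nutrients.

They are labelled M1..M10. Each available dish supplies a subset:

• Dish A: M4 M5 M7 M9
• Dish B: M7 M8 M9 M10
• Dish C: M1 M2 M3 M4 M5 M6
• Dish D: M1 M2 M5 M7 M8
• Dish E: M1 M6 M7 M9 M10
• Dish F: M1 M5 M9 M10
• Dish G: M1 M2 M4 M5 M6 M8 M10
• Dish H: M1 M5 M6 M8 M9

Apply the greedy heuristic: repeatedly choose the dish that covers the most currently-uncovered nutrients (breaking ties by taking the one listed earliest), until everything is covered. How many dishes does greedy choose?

3

Greedy: pick G (covers 7 new) → pick A (covers 2 new) → pick C (covers 1 new). Total picks: 3.
(The true minimum cover uses only 2 dishes, so greedy is not optimal here.)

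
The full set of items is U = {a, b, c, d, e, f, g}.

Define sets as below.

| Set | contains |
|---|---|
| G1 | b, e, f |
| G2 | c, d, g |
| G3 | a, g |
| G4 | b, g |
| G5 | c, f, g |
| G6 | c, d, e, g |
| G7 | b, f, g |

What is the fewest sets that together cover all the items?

G1, G2, and G3 cover everything between them: the union {a, b, c, d, e, f, g} is all of U.
Only G3 contains a, so G3 is forced; the remaining 5 items need at least 2 more sets (each remaining set adds at most 3) — so at least 3 sets are needed, and 3 is optimal.

3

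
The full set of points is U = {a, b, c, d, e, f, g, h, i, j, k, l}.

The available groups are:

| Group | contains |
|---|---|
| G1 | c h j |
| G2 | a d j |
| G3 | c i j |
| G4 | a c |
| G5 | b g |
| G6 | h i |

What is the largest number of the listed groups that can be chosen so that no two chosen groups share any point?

G2, G5, G6 are pairwise disjoint (G2={a,d,j}; G5={b,g}; G6={h,i}).
Every remaining group overlaps one of these, and no 4 of the listed groups are pairwise disjoint, so 3 is the maximum.

3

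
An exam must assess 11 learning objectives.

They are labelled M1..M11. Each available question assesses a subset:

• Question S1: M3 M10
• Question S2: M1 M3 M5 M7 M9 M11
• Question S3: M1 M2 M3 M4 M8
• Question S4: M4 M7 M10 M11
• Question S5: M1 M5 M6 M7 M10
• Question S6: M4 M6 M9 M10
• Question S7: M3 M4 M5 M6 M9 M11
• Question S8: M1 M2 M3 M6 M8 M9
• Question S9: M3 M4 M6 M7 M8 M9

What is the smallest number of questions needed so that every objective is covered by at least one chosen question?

S3 and S4 and S7 together: S3 ∪ S4 ∪ S7 = {M1, M2, M3, M4, M5, M6, M7, M8, M9, M10, M11} — every objective is covered.
No 2 of the 9 questions cover everything (all 36 combinations miss at least one objective), so 3 is optimal.

3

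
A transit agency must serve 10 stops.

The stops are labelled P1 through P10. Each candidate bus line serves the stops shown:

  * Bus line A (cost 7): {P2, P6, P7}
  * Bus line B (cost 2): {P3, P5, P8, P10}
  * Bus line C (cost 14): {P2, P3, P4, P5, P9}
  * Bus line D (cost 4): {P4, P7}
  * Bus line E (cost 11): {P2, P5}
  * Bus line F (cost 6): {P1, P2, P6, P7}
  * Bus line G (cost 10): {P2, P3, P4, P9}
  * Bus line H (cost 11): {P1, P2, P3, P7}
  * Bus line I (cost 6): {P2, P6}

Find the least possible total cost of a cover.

B, F, G together cover every stop (B ∪ F ∪ G = {P1, P2, P3, P4, P5, P6, P7, P8, P9, P10}); total cost 2 + 6 + 10 = 18.
The greedy pick B, F, D, G costs 22; no covering selection beats 18.

18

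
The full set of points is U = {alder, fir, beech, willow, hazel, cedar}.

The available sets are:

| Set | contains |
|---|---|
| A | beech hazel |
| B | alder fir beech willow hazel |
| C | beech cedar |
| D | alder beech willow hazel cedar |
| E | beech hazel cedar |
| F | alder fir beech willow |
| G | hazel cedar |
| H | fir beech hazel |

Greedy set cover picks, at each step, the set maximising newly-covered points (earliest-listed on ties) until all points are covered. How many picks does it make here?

2

Greedy: pick B (covers 5 new) → pick C (covers 1 new). Total picks: 2.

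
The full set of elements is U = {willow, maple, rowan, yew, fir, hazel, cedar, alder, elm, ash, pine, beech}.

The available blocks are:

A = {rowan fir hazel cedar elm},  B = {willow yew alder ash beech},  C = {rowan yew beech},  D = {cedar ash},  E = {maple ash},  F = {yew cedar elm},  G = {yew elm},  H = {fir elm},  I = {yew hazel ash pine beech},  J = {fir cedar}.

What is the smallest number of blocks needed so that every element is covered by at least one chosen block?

A, B, E, and I cover everything between them: the union {willow, maple, rowan, yew, fir, hazel, cedar, alder, elm, ash, pine, beech} is all of U.
No 3 of the 10 blocks cover everything (all 120 combinations miss at least one element), so 4 is optimal.

4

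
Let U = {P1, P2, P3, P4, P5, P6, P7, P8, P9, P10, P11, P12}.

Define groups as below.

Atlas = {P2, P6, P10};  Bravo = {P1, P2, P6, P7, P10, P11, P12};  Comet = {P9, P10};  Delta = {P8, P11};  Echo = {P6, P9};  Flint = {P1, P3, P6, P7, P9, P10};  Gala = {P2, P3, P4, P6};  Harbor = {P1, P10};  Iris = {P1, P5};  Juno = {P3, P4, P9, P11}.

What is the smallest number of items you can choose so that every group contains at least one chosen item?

The 4 items {P1, P2, P9, P11} hit every group.
The groups Comet, Delta, Gala, Iris are pairwise disjoint, so any hitting set needs a separate item for each — at least 4. Hence 4 is optimal.

4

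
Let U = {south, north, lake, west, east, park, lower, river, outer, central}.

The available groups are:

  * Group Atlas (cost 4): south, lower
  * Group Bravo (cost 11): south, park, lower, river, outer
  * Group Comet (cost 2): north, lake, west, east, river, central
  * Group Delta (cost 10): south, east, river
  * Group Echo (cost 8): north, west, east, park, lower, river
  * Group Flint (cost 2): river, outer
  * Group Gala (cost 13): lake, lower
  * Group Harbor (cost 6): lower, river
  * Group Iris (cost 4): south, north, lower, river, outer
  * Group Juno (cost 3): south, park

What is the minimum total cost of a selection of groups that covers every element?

Comet, Iris, Juno together cover every element (Comet ∪ Iris ∪ Juno = {south, north, lake, west, east, park, lower, river, outer, central}); total cost 2 + 4 + 3 = 9.
No covering selection has total cost below 9.

9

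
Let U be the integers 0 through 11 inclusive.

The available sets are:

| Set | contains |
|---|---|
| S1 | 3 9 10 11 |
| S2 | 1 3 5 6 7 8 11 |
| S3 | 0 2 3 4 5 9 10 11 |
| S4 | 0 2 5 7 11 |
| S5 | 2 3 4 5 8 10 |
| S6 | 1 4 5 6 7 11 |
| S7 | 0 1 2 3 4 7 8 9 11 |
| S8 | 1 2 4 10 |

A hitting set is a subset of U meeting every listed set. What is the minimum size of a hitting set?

H = {10, 11} meets every set (each contains at least one member of H), and |H| = 2.
No single item lies in every set, so at least 2 are needed and 2 is optimal.

2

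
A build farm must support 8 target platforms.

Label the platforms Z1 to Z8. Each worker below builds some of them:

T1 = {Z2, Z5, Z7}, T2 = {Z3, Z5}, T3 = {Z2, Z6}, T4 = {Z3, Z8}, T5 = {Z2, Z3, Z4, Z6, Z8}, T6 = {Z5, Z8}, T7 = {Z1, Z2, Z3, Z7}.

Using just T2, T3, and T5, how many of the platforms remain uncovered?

2

Union of T2, T3, T5 = {Z2, Z3, Z4, Z5, Z6, Z8}.
Not covered: Z1, Z7 — 2 platforms.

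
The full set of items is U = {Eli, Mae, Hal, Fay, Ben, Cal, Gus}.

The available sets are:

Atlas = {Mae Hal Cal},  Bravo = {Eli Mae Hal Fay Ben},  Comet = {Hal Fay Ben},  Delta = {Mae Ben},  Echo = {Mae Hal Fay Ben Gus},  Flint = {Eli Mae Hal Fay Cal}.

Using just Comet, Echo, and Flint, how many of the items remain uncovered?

Union of Comet, Echo, Flint = {Eli, Mae, Hal, Fay, Ben, Cal, Gus} — that's every item, so 0 are uncovered.

0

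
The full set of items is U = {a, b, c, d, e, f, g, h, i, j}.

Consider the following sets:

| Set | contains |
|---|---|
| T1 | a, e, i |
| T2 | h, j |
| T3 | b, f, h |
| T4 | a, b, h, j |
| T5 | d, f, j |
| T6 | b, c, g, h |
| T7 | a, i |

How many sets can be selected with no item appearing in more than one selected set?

3

T1, T5, T6 are pairwise disjoint (T1={a,e,i}; T5={d,f,j}; T6={b,c,g,h}).
Every remaining set overlaps one of these, and no 4 of the listed sets are pairwise disjoint, so 3 is the maximum.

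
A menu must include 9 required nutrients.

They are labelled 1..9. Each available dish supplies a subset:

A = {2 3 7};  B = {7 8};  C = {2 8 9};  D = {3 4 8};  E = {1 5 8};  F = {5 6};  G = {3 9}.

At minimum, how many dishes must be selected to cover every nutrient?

5

Take {B, C, D, E, F}. Their union is {1, 2, 3, 4, 5, 6, 7, 8, 9}, which is all 9 nutrients.
No 4 of the 7 dishes cover everything (all 35 combinations miss at least one nutrient), so 5 is optimal.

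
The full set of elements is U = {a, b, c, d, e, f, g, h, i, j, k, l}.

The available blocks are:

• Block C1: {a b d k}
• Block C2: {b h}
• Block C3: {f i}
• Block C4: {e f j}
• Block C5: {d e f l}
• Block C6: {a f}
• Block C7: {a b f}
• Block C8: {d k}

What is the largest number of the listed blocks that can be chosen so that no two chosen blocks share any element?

C2, C6, C8 are pairwise disjoint (C2={b,h}; C6={a,f}; C8={d,k}).
Every remaining block overlaps one of these, and no 4 of the listed blocks are pairwise disjoint, so 3 is the maximum.

3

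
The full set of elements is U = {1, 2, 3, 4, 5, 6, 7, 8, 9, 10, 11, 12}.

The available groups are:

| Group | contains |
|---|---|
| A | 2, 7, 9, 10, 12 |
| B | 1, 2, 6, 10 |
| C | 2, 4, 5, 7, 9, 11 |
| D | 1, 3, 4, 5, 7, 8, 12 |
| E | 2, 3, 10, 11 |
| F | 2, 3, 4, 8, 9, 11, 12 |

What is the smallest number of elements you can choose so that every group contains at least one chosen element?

2

The 2 elements {2, 5} hit every group.
No single element lies in every group, so at least 2 are needed and 2 is optimal.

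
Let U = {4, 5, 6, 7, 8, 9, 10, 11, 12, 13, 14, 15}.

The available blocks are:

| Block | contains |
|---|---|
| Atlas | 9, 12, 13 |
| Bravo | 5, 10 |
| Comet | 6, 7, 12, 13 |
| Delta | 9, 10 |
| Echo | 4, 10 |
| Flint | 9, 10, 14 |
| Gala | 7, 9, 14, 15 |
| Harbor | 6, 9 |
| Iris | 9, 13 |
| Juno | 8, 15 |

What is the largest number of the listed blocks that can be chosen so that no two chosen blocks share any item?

3

Comet, Delta, Juno are pairwise disjoint (Comet={6,7,12,13}; Delta={9,10}; Juno={8,15}).
Every remaining block overlaps one of these, and no 4 of the listed blocks are pairwise disjoint, so 3 is the maximum.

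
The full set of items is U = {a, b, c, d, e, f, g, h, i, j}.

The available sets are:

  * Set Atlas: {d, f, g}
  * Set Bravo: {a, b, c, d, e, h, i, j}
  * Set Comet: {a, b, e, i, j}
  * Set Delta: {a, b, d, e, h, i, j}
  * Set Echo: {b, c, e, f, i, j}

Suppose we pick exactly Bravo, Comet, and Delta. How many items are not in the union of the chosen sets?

2

Union of Bravo, Comet, Delta = {a, b, c, d, e, h, i, j}.
Not covered: f, g — 2 items.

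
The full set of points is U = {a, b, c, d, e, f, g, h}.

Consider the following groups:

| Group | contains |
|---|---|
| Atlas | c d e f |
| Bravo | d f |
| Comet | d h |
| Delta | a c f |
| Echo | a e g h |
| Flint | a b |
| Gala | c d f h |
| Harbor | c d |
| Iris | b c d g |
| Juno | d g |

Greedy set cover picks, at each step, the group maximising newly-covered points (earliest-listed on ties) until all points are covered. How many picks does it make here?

3

Greedy: pick Atlas (covers 4 new) → pick Echo (covers 3 new) → pick Flint (covers 1 new). Total picks: 3.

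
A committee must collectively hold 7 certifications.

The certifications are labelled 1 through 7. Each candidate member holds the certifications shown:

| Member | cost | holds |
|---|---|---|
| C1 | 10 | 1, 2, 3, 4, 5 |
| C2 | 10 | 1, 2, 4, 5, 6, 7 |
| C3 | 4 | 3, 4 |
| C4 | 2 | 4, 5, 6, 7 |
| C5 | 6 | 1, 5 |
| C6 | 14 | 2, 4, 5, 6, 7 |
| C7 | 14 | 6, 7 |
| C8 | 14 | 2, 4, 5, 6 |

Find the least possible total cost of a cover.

12

C1, C4 together cover every certification (C1 ∪ C4 = {1, 2, 3, 4, 5, 6, 7}); total cost 10 + 2 = 12.
No covering selection has total cost below 12.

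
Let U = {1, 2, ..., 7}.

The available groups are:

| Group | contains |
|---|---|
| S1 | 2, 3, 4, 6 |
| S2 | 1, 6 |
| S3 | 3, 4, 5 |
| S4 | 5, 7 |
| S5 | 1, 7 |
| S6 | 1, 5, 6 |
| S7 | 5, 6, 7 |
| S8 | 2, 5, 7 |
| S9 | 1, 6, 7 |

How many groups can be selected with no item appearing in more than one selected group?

2

S2, S8 are pairwise disjoint (S2={1,6}; S8={2,5,7}).
Every remaining group overlaps one of these, and no 3 of the listed groups are pairwise disjoint, so 2 is the maximum.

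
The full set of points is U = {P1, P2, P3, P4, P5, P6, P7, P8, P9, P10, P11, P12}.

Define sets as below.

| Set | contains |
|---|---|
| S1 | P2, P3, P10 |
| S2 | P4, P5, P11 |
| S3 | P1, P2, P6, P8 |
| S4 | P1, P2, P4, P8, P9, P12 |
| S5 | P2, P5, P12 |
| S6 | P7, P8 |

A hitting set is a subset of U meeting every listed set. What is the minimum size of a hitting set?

The 3 points {P5, P8, P10} hit every set.
The sets S1, S2, S6 are pairwise disjoint, so any hitting set needs a separate point for each — at least 3. Hence 3 is optimal.

3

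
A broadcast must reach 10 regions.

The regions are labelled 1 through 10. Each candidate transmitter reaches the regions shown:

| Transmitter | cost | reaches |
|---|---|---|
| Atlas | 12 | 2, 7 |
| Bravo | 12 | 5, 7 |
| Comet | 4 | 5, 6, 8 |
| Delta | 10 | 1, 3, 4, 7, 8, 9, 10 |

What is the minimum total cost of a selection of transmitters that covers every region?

26

Atlas, Comet, Delta together cover every region (Atlas ∪ Comet ∪ Delta = {1, 2, 3, 4, 5, 6, 7, 8, 9, 10}); total cost 12 + 4 + 10 = 26.
No covering selection has total cost below 26.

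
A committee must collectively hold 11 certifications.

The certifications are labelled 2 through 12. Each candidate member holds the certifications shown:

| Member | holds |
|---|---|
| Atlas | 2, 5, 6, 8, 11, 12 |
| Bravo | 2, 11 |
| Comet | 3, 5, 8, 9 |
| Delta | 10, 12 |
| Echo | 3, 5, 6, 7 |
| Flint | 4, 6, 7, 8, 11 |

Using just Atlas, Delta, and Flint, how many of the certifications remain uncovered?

2

Union of Atlas, Delta, Flint = {2, 4, 5, 6, 7, 8, 10, 11, 12}.
Not covered: 3, 9 — 2 certifications.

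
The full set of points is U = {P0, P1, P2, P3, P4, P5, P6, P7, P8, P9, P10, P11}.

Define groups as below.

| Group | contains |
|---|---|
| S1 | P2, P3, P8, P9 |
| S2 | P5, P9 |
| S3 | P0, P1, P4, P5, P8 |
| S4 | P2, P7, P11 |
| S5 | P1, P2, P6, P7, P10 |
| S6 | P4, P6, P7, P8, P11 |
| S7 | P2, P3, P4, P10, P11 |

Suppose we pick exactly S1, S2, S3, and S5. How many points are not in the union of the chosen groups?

Union of S1, S2, S3, S5 = {P0, P1, P2, P3, P4, P5, P6, P7, P8, P9, P10}.
Not covered: P11 — 1 point.

1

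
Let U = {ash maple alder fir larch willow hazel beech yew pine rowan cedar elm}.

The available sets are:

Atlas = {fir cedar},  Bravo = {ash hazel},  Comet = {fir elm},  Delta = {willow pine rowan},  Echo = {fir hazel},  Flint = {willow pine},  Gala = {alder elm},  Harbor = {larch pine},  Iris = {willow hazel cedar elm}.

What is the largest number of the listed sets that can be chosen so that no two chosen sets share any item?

Atlas, Bravo, Gala, Harbor are pairwise disjoint (Atlas={fir,cedar}; Bravo={ash,hazel}; Gala={alder,elm}; Harbor={larch,pine}).
Every remaining set overlaps one of these, and no 5 of the listed sets are pairwise disjoint, so 4 is the maximum.

4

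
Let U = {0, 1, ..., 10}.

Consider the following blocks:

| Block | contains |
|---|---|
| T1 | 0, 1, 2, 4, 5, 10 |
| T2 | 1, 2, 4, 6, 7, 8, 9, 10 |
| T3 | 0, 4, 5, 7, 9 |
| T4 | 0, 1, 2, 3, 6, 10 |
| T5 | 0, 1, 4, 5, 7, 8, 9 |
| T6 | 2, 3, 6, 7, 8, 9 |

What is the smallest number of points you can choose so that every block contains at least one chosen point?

Take H = {2, 4}. Each listed block contains at least one of these, so H is a hitting set of size 2.
No single point lies in every block, so at least 2 are needed and 2 is optimal.

2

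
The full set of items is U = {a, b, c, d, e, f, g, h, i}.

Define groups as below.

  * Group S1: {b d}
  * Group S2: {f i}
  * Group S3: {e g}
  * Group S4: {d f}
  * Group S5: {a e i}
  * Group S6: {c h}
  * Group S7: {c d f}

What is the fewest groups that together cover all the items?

S1 and S3 and S5 and S6 and S7 together: S1 ∪ S3 ∪ S5 ∪ S6 ∪ S7 = {a, b, c, d, e, f, g, h, i} — every item is covered.
No 4 of the 7 groups cover everything (all 35 combinations miss at least one item), so 5 is optimal.

5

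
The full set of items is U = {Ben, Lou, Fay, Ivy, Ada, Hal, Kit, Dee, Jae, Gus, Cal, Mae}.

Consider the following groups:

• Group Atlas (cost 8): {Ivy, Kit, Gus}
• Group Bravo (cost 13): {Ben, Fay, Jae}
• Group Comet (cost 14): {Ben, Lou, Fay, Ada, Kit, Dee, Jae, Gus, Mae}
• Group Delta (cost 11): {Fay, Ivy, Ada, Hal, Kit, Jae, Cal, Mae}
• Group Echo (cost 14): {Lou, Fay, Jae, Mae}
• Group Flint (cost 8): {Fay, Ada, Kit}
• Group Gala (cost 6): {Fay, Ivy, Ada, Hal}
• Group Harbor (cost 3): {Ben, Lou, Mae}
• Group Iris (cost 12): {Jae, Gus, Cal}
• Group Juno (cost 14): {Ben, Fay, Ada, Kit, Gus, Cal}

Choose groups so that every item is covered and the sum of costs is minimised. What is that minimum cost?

Comet, Delta together cover every item (Comet ∪ Delta = {Ben, Lou, Fay, Ivy, Ada, Hal, Kit, Dee, Jae, Gus, Cal, Mae}); total cost 14 + 11 = 25.
The greedy pick Harbor, Gala, Comet, Delta costs 34; no covering selection beats 25.

25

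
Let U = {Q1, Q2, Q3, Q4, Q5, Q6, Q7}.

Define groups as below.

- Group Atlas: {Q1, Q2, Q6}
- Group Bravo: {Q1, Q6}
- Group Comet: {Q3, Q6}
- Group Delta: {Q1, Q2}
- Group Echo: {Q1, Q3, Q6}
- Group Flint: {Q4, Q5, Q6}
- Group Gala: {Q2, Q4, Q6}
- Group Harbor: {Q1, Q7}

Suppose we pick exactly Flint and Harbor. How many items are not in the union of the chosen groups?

2

Union of Flint, Harbor = {Q1, Q4, Q5, Q6, Q7}.
Not covered: Q2, Q3 — 2 items.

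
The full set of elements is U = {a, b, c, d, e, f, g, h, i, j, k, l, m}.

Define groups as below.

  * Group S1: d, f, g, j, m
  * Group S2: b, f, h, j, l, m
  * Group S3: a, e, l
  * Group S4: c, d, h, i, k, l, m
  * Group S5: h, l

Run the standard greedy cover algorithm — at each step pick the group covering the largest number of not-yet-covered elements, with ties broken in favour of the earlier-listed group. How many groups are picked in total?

Greedy: pick S4 (covers 7 new) → pick S1 (covers 3 new) → pick S3 (covers 2 new) → pick S2 (covers 1 new). Total picks: 4.

4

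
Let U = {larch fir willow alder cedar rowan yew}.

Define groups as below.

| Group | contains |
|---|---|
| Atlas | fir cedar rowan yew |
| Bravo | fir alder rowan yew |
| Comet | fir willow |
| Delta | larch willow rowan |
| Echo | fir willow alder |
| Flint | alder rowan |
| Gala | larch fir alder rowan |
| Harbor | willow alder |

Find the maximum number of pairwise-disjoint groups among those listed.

Atlas, Harbor are pairwise disjoint (Atlas={fir,cedar,rowan,yew}; Harbor={willow,alder}).
Every remaining group overlaps one of these, and no 3 of the listed groups are pairwise disjoint, so 2 is the maximum.

2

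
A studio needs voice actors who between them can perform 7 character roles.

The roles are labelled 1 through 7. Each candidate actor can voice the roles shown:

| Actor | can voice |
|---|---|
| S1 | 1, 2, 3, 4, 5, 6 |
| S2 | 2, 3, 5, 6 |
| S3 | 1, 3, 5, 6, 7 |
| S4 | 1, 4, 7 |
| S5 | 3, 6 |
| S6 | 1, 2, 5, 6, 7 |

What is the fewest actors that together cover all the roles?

S2 and S4 together: S2 ∪ S4 = {1, 2, 3, 4, 5, 6, 7} — every role is covered.
No single actor has all 7 roles (the largest, S1, has 6), so 2 is optimal.

2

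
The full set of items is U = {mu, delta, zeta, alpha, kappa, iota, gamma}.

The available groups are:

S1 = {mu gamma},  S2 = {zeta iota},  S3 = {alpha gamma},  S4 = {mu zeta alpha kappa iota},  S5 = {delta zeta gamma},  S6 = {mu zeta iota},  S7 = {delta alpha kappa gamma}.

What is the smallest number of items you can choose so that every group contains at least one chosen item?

The 2 items {iota, gamma} hit every group.
The groups S1, S2 are pairwise disjoint, so any hitting set needs a separate item for each — at least 2. Hence 2 is optimal.

2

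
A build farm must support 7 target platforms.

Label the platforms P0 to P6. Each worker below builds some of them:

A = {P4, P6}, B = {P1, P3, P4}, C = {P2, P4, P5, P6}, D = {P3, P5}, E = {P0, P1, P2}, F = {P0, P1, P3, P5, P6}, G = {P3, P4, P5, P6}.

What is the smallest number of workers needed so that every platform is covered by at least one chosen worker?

Take {E, G}. Their union is {P0, P1, P2, P3, P4, P5, P6}, which is all 7 platforms.
No single worker has all 7 platforms (the largest, F, has 5), so 2 is optimal.

2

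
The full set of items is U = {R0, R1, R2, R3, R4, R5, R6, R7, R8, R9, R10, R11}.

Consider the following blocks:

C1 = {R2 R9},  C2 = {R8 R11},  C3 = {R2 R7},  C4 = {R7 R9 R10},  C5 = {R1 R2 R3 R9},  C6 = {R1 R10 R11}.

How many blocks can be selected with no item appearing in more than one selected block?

C1, C2 are pairwise disjoint (C1={R2,R9}; C2={R8,R11}).
Every remaining block overlaps one of these, and no 3 of the listed blocks are pairwise disjoint, so 2 is the maximum.

2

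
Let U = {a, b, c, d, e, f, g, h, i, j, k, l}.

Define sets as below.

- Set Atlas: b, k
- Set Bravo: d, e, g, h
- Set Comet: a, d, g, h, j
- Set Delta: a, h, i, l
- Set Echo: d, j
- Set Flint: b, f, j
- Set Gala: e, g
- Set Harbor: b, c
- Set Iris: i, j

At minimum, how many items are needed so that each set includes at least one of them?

4

The 4 items {b, e, j, l} hit every set.
The sets Delta, Echo, Gala, Harbor are pairwise disjoint, so any hitting set needs a separate item for each — at least 4. Hence 4 is optimal.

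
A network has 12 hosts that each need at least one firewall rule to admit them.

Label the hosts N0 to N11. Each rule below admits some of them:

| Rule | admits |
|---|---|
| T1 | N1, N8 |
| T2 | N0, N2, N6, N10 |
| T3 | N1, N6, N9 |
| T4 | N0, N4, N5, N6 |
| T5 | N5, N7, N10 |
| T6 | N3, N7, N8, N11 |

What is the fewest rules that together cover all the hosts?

T2 and T3 and T4 and T6 together: T2 ∪ T3 ∪ T4 ∪ T6 = {N0, N1, N2, N3, N4, N5, N6, N7, N8, N9, N10, N11} — every host is covered.
Only T3 contains N9, so T3 is forced; the remaining 9 hosts need at least 3 more rules (each remaining rule adds at most 4) — so at least 4 rules are needed, and 4 is optimal.

4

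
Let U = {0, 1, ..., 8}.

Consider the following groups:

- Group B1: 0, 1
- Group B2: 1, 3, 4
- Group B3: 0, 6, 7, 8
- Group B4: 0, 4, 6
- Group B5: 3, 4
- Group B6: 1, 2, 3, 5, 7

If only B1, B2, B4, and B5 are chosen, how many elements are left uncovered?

Union of B1, B2, B4, B5 = {0, 1, 3, 4, 6}.
Not covered: 2, 5, 7, 8 — 4 elements.

4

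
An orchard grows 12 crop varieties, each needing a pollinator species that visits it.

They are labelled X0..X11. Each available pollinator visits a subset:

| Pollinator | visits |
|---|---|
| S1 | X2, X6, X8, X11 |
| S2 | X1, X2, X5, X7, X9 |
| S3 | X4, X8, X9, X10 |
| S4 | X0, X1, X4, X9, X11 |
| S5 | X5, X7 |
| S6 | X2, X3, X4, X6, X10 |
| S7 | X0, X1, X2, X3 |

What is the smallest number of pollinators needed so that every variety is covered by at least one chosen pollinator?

S3 and S4 and S5 and S6 together: S3 ∪ S4 ∪ S5 ∪ S6 = {X0, X1, X2, X3, X4, X5, X6, X7, X8, X9, X10, X11} — every variety is covered.
No 3 of the 7 pollinators cover everything (all 35 combinations miss at least one variety), so 4 is optimal.

4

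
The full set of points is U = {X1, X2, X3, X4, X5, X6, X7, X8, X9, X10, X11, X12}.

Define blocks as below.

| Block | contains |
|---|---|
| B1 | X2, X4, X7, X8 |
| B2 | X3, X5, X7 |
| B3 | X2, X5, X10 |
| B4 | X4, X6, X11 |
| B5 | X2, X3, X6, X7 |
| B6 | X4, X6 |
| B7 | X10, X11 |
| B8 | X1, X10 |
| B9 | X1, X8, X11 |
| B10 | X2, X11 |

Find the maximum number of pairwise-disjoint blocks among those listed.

4

B2, B6, B8, B10 are pairwise disjoint (B2={X3,X5,X7}; B6={X4,X6}; B8={X1,X10}; B10={X2,X11}).
Every remaining block overlaps one of these, and no 5 of the listed blocks are pairwise disjoint, so 4 is the maximum.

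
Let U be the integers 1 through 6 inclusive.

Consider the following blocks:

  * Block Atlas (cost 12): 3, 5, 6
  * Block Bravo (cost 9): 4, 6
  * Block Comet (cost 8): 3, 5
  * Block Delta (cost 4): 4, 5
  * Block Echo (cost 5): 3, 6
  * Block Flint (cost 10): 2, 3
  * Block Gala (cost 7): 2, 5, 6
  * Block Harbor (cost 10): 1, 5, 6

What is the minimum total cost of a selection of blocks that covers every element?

Delta, Flint, Harbor together cover every element (Delta ∪ Flint ∪ Harbor = {1, 2, 3, 4, 5, 6}); total cost 4 + 10 + 10 = 24.
The greedy pick Delta, Echo, Gala, Harbor costs 26; no covering selection beats 24.

24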